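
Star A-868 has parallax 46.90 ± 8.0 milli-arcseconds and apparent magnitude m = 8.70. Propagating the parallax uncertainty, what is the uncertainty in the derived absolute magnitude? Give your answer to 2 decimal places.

M = m − 5 log₁₀ d + 5 = m + 5 log₁₀ p + 5, so ∂M/∂p = 5/(p ln 10).
σ_M = (5/ln 10) · (σ_p/p) = 2.1715 × 8.0/46.90 = 2.1715 × 0.17058 = 0.37041.

σ_M = 0.37 mag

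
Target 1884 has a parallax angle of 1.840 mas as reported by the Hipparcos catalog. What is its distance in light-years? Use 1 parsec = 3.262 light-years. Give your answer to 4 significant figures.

1773 light years

p = 1.840 mas = 0.001840 arcsec.
d = 1/p = 1/0.001840 = 543.48 pc.
In light-years: 543.48 × 3.262 = 1772.8 ly.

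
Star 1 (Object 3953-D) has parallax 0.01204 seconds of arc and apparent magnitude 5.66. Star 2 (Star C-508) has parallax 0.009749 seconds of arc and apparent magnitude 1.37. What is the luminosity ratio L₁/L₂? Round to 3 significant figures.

d₁ = 1/p₁ = 1/0.01204″ = 83.056 pc; d₂ = 1/p₂ = 1/0.009749″ = 102.57 pc.
M₁ = m₁ − 5 log₁₀ d₁ + 5 = 5.66 − 9.5969 + 5 = 1.0631.
M₂ = 1.37 − 10.0551 + 5 = -3.6851.
L₁/L₂ = 10^(0.4(M₂ − M₁)) = 10^(0.4 × (-4.7482)) = 10^(-1.89928) = 0.01261.

L₁/L₂ = 0.0126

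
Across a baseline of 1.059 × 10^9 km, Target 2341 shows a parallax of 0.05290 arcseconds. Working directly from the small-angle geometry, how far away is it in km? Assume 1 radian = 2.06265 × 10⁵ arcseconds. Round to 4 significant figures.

4.129 × 10^15 km

θ = 0.05290″ = 0.05290/206265 = 2.5647 × 10^-7 rad.
d = B/θ = (1.059 × 10^9) / (2.5647 × 10^-7) = 4.1291 × 10^15 km.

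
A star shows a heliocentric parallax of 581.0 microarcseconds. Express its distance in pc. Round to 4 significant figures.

1721 pc

p = 581.0 microarcseconds = 0.0005810 arcsec.
d = 1/p = 1/0.0005810 = 1721.2 pc.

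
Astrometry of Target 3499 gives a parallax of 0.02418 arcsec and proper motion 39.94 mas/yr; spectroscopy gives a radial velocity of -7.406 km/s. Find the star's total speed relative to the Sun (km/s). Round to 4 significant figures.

10.78 km/s

d = 1/p = 1/0.02418″ = 41.356 pc.
μ = 39.94 mas/yr = 0.03994 ″/yr.
v_t = 4.740 μ d = 4.740 × 0.03994 × 41.356 = 7.8293 km/s.
v = √(v_r² + v_t²) = √((-7.406)² + 7.8293²) = √116.147 = 10.777 km/s.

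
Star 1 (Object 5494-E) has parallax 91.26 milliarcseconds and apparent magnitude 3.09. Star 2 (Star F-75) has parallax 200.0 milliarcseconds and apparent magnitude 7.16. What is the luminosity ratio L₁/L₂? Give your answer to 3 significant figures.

d₁ = 1/p₁ = 1/0.09126″ = 10.958 pc; d₂ = 1/p₂ = 1/0.2000″ = 5 pc.
M₁ = m₁ − 5 log₁₀ d₁ + 5 = 3.09 − 5.1987 + 5 = 2.8913.
M₂ = 7.16 − 3.4949 + 5 = 8.6651.
L₁/L₂ = 10^(0.4(M₂ − M₁)) = 10^(0.4 × 5.7738) = 10^2.30952 = 203.95.

L₁/L₂ = 204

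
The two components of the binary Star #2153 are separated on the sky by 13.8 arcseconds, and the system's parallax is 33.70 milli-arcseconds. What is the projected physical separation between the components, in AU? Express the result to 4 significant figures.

d = 1/p = 1/0.03370″ = 29.674 pc.
At distance d (pc), an angle of θ arcsec spans θ·d AU: s = 13.8 × 29.674 = 409.5 AU.

409.5 AU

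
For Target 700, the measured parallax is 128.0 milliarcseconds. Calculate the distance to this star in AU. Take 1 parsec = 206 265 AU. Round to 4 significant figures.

p = 128.0 milliarcseconds = 0.1280 arcsec.
d = 1/p = 1/0.1280 = 7.8125 pc.
In AU: 7.8125 × 206265 = 1.6114 × 10^6 AU.

1.611 × 10^6 AU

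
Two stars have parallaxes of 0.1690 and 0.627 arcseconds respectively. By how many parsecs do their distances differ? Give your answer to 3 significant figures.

4.32 pc

d_A = 1/0.1690″ = 5.9172 pc; d_B = 1/0.6270″ = 1.5949 pc.
|d_B − d_A| = |1.5949 − 5.9172| = 4.3223 pc.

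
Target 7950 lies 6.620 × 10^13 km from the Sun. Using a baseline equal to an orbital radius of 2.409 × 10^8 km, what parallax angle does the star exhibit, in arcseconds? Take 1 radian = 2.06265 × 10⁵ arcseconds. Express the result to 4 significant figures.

θ ≈ B/d = (2.409 × 10^8) / (6.620 × 10^13) = 3.6390 × 10^-6 rad.
In arcseconds: 3.6390 × 10^-6 × 206265 = 0.7506″.

0.7506 arcsec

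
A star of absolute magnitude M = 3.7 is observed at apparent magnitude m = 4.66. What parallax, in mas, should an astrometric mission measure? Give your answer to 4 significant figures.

64.27 mas

m − M = 4.66 − 3.7 = 0.96.
d = 10^((m−M)/5 + 1) = 10^1.192 = 15.56 pc.
p = 1/d = 1/15.56 = 0.064267 arcsec = 64.267 mas.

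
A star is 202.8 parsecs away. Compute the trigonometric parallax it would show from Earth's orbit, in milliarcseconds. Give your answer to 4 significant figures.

p = 1/d = 1/202.8 = 0.004931 arcsec.
= 0.004931 × 1000 = 4.931 mas.

4.931 mas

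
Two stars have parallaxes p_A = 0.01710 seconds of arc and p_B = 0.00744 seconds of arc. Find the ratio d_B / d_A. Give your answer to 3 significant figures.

2.30

Since d = 1/p, d_B/d_A = p_A/p_B.
= 0.01710 / 0.00744 = 2.2984.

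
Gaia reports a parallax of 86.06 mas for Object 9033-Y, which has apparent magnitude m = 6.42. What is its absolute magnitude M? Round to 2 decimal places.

M = 6.09

d = 1/p = 1/0.08606″ = 11.62 pc.
m − M = 5 log₁₀(11.62) − 5 = 5.3260 − 5 = 0.3260.
M = m − (m − M) = 6.42 − 0.3260 = 6.09.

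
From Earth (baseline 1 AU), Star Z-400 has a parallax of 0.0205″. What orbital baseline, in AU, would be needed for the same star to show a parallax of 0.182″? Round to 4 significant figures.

Parallax scales linearly with baseline: p ∝ B, so B = p_target / p_Earth × 1 AU.
B = 0.182 / 0.0205 = 8.878 AU.

8.878 AU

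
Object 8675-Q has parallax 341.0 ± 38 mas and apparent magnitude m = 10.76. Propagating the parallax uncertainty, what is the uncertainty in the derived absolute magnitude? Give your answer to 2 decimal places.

σ_M = 0.24 mag

M = m − 5 log₁₀ d + 5 = m + 5 log₁₀ p + 5, so ∂M/∂p = 5/(p ln 10).
σ_M = (5/ln 10) · (σ_p/p) = 2.1715 × 38/341.0 = 2.1715 × 0.11144 = 0.24199.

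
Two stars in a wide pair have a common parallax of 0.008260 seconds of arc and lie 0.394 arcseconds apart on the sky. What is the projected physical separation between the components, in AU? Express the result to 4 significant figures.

d = 1/p = 1/0.008260″ = 121.07 pc.
At distance d (pc), an angle of θ arcsec spans θ·d AU: s = 0.394 × 121.07 = 47.702 AU.

47.70 AU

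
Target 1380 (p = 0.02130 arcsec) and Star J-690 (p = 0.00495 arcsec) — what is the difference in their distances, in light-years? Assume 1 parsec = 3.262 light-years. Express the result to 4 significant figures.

505.8 ly

d_A = 1/0.02130″ = 46.948 pc; d_B = 1/0.004950″ = 202.02 pc.
|d_B − d_A| = |202.02 − 46.948| = 155.07 pc = 155.07 × 3.262 ly = 505.84 ly.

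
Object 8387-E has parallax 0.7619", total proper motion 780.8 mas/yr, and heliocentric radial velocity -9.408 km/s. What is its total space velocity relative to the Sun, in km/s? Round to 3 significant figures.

d = 1/p = 1/0.7619″ = 1.3125 pc.
μ = 780.8 mas/yr = 0.7808 ″/yr.
v_t = 4.740 μ d = 4.740 × 0.7808 × 1.3125 = 4.8576 km/s.
v = √(v_r² + v_t²) = √((-9.408)² + 4.8576²) = √112.107 = 10.588 km/s.

10.6 km/s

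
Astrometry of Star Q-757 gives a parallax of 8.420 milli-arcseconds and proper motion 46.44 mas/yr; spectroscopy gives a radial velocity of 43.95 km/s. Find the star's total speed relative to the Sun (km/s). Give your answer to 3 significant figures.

51.1 km/s

d = 1/p = 1/0.008420″ = 118.76 pc.
μ = 46.44 mas/yr = 0.04644 ″/yr.
v_t = 4.740 μ d = 4.740 × 0.04644 × 118.76 = 26.142 km/s.
v = √(v_r² + v_t²) = √(43.95² + 26.142²) = √2615.01 = 51.137 km/s.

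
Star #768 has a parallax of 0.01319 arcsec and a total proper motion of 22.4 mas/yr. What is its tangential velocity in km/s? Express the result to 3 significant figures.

d = 1/p = 1/0.01319″ = 75.815 pc.
μ = 22.4 mas/yr = 0.0224 ″/yr.
v_t = 4.74 × μ × d = 4.74 × 0.0224 × 75.815 = 8.0497 km/s.

8.05 km/s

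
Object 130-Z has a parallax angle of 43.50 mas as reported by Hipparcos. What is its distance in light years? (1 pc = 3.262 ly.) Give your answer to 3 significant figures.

75.0 light years

p = 43.50 mas = 0.04350 arcsec.
d = 1/p = 1/0.04350 = 22.989 pc.
In light-years: 22.989 × 3.262 = 74.99 ly.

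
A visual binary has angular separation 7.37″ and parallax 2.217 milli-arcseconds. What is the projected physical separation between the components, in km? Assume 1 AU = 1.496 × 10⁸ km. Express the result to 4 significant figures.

d = 1/p = 1/0.002217″ = 451.06 pc.
At distance d (pc), an angle of θ arcsec spans θ·d AU: s = 7.37 × 451.06 = 3324.3 AU.
= 3324.3 × 1.496 × 10⁸ km = 4.9732 × 10^11 km.

4.973 × 10^11 km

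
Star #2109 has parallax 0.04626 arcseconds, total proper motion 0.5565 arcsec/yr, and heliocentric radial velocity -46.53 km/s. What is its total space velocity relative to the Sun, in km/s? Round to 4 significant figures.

d = 1/p = 1/0.04626″ = 21.617 pc.
v_t = 4.740 μ d = 4.740 × 0.5565 × 21.617 = 57.022 km/s.
v = √(v_r² + v_t²) = √((-46.53)² + 57.022²) = √5416.55 = 73.597 km/s.

73.60 km/s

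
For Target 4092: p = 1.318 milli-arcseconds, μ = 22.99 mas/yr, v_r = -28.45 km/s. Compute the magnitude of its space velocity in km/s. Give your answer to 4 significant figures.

d = 1/p = 1/0.001318″ = 758.73 pc.
μ = 22.99 mas/yr = 0.02299 ″/yr.
v_t = 4.740 μ d = 4.740 × 0.02299 × 758.73 = 82.681 km/s.
v = √(v_r² + v_t²) = √((-28.45)² + 82.681²) = √7645.55 = 87.439 km/s.

87.44 km/s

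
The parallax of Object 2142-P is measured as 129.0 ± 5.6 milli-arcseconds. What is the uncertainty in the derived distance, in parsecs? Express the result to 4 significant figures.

0.3365 pc

d = 1/p, so σ_d = σ_p / p².
σ_d = 0.00560 / (0.1290)² = 0.00560 / 0.016641 = 0.33652 pc.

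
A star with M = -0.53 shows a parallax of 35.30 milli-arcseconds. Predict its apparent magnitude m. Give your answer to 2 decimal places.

m = 1.73

d = 1/p = 1/0.03530″ = 28.329 pc.
m − M = 5 log₁₀ d − 5 = 5 log₁₀(28.329) − 5 = 7.2612 − 5 = 2.2612.
m = M + (m − M) = -0.53 + 2.2612 = 1.73.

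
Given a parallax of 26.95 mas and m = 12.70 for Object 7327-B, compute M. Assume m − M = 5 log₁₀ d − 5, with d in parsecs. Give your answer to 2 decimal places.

M = 9.85

d = 1/p = 1/0.02695″ = 37.106 pc.
m − M = 5 log₁₀(37.106) − 5 = 7.8472 − 5 = 2.8472.
M = m − (m − M) = 12.70 − 2.8472 = 9.85.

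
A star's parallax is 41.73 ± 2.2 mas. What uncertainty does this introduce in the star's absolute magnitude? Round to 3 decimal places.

M = m − 5 log₁₀ d + 5 = m + 5 log₁₀ p + 5, so ∂M/∂p = 5/(p ln 10).
σ_M = (5/ln 10) · (σ_p/p) = 2.1715 × 2.2/41.73 = 2.1715 × 0.05272 = 0.11448.

σ_M = 0.114 mag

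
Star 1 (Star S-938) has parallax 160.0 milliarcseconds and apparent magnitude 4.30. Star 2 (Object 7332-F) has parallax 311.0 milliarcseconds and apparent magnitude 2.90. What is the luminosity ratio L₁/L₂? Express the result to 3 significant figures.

d₁ = 1/p₁ = 1/0.1600″ = 6.25 pc; d₂ = 1/p₂ = 1/0.3110″ = 3.2154 pc.
M₁ = m₁ − 5 log₁₀ d₁ + 5 = 4.30 − 3.9794 + 5 = 5.3206.
M₂ = 2.90 − 2.5362 + 5 = 5.3638.
L₁/L₂ = 10^(0.4(M₂ − M₁)) = 10^(0.4 × 0.0432) = 10^0.01728 = 1.0406.

L₁/L₂ = 1.04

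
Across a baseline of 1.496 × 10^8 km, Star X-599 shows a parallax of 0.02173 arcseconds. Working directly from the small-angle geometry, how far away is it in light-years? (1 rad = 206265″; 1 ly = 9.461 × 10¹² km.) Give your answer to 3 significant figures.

150 ly

θ = 0.02173″ = 0.02173/206265 = 1.0535 × 10^-7 rad.
d = B/θ = (1.496 × 10^8) / (1.0535 × 10^-7) = 1.4200 × 10^15 km = (1.4200 × 10^15) / (9.461 × 10^12) ly = 150.09 ly.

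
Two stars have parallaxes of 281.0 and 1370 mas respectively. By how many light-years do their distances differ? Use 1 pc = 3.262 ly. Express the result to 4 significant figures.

d_A = 1/0.2810″ = 3.5587 pc; d_B = 1/1.370″ = 0.72993 pc.
|d_B − d_A| = |0.72993 − 3.5587| = 2.8288 pc = 2.8288 × 3.262 ly = 9.2275 ly.

9.228 ly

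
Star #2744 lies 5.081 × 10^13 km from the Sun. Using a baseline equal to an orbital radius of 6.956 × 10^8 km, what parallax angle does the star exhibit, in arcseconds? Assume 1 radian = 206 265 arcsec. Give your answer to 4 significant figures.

2.824 arcsec

θ ≈ B/d = (6.956 × 10^8) / (5.081 × 10^13) = 1.3690 × 10^-5 rad.
In arcseconds: 1.3690 × 10^-5 × 206265 = 2.8238″.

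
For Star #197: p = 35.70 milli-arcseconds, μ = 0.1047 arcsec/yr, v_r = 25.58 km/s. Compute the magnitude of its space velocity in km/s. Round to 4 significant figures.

29.11 km/s

d = 1/p = 1/0.03570″ = 28.011 pc.
v_t = 4.740 μ d = 4.740 × 0.1047 × 28.011 = 13.901 km/s.
v = √(v_r² + v_t²) = √(25.58² + 13.901²) = √847.574 = 29.113 km/s.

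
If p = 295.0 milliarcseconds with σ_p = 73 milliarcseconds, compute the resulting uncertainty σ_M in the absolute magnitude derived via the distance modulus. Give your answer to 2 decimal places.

σ_M = 0.54 mag

M = m − 5 log₁₀ d + 5 = m + 5 log₁₀ p + 5, so ∂M/∂p = 5/(p ln 10).
σ_M = (5/ln 10) · (σ_p/p) = 2.1715 × 73/295.0 = 2.1715 × 0.24746 = 0.53736.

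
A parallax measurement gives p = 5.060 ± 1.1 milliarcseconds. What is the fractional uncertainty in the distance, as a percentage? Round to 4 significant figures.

21.74%

For d = 1/p, |σ_d/d| = |σ_p/p|.
σ_p/p = 1.1 / 5.060 = 0.21739 = 21.739%.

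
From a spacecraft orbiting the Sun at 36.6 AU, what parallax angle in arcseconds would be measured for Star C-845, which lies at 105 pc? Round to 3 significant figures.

p (arcsec) = B (AU) / d (pc).
p = 36.6 / 105 = 0.34857 arcsec.

0.349 arcsec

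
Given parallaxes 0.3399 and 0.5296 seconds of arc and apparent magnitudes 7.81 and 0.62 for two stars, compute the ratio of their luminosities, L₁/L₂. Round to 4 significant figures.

L₁/L₂ = 0.003230

d₁ = 1/p₁ = 1/0.3399″ = 2.942 pc; d₂ = 1/p₂ = 1/0.5296″ = 1.8882 pc.
M₁ = m₁ − 5 log₁₀ d₁ + 5 = 7.81 − 2.3432 + 5 = 10.4668.
M₂ = 0.62 − 1.3802 + 5 = 4.2398.
L₁/L₂ = 10^(0.4(M₂ − M₁)) = 10^(0.4 × (-6.2270)) = 10^(-2.49080) = 0.00323.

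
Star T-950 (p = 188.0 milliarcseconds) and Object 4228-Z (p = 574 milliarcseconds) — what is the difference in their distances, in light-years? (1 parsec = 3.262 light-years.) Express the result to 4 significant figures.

d_A = 1/0.1880″ = 5.3191 pc; d_B = 1/0.5740″ = 1.7422 pc.
|d_B − d_A| = |1.7422 − 5.3191| = 3.5769 pc = 3.5769 × 3.262 ly = 11.668 ly.

11.67 ly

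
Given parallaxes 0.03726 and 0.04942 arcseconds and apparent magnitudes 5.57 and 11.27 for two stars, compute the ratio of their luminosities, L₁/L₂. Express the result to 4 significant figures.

d₁ = 1/p₁ = 1/0.03726″ = 26.838 pc; d₂ = 1/p₂ = 1/0.04942″ = 20.235 pc.
M₁ = m₁ − 5 log₁₀ d₁ + 5 = 5.57 − 7.1438 + 5 = 3.4262.
M₂ = 11.27 − 6.5305 + 5 = 9.7395.
L₁/L₂ = 10^(0.4(M₂ − M₁)) = 10^(0.4 × 6.3133) = 10^2.52532 = 335.21.

L₁/L₂ = 335.2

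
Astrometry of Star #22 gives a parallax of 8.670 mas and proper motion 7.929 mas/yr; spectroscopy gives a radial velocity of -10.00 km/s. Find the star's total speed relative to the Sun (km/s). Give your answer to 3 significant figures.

d = 1/p = 1/0.008670″ = 115.34 pc.
μ = 7.929 mas/yr = 0.007929 ″/yr.
v_t = 4.740 μ d = 4.740 × 0.007929 × 115.34 = 4.3349 km/s.
v = √(v_r² + v_t²) = √((-10.00)² + 4.3349²) = √118.791 = 10.899 km/s.

10.9 km/s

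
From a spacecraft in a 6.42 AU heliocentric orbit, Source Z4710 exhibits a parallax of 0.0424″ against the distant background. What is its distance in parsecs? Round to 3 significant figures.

With baseline B (in AU) and parallax p (in arcsec), d = B/p parsecs.
d = 6.42 / 0.0424 = 151.42 pc.

151 pc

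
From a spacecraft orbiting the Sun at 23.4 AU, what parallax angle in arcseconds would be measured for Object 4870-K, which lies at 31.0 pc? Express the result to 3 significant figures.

0.755 arcsec

p (arcsec) = B (AU) / d (pc).
p = 23.4 / 31.0 = 0.75484 arcsec.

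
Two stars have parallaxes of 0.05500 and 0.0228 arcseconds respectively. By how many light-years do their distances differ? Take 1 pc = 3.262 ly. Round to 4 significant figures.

83.76 ly

d_A = 1/0.05500″ = 18.182 pc; d_B = 1/0.02280″ = 43.86 pc.
|d_B − d_A| = |43.86 − 18.182| = 25.678 pc = 25.678 × 3.262 ly = 83.762 ly.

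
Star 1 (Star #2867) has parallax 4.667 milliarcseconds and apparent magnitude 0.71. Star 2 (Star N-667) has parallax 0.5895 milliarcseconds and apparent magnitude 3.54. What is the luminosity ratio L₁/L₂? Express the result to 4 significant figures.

d₁ = 1/p₁ = 1/0.004667″ = 214.27 pc; d₂ = 1/p₂ = 1/0.0005895″ = 1696.4 pc.
M₁ = m₁ − 5 log₁₀ d₁ + 5 = 0.71 − 11.6548 + 5 = -5.9448.
M₂ = 3.54 − 16.1476 + 5 = -7.6076.
L₁/L₂ = 10^(0.4(M₂ − M₁)) = 10^(0.4 × (-1.6628)) = 10^(-0.66512) = 0.21621.

L₁/L₂ = 0.2162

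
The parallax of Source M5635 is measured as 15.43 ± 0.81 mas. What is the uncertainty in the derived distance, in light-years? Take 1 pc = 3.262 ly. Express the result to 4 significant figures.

11.10 ly

d = 1/p, so σ_d = σ_p / p².
σ_d = 0.000810 / (0.01543)² = 0.000810 / 0.00023808 = 3.4022 pc = 3.4022 × 3.262 ly = 11.098 ly.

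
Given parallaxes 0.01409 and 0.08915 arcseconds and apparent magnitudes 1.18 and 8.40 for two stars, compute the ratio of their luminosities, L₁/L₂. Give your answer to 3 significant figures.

L₁/L₂ = 30900

d₁ = 1/p₁ = 1/0.01409″ = 70.972 pc; d₂ = 1/p₂ = 1/0.08915″ = 11.217 pc.
M₁ = m₁ − 5 log₁₀ d₁ + 5 = 1.18 − 9.2554 + 5 = -3.0754.
M₂ = 8.40 − 5.2494 + 5 = 8.1506.
L₁/L₂ = 10^(0.4(M₂ − M₁)) = 10^(0.4 × 11.2260) = 10^4.49040 = 30931.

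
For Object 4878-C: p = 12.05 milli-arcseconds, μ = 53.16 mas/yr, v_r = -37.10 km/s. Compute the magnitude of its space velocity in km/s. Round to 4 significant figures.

d = 1/p = 1/0.01205″ = 82.988 pc.
μ = 53.16 mas/yr = 0.05316 ″/yr.
v_t = 4.740 μ d = 4.740 × 0.05316 × 82.988 = 20.911 km/s.
v = √(v_r² + v_t²) = √((-37.10)² + 20.911²) = √1813.68 = 42.587 km/s.

42.59 km/s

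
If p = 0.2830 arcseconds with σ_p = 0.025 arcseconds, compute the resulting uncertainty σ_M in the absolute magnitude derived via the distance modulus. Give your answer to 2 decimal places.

M = m − 5 log₁₀ d + 5 = m + 5 log₁₀ p + 5, so ∂M/∂p = 5/(p ln 10).
σ_M = (5/ln 10) · (σ_p/p) = 2.1715 × 0.025/0.2830 = 2.1715 × 0.088339 = 0.19183.

σ_M = 0.19 mag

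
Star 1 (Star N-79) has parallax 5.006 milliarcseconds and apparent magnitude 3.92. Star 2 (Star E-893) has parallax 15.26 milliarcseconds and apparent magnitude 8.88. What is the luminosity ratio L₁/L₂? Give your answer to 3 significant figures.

L₁/L₂ = 896

d₁ = 1/p₁ = 1/0.005006″ = 199.76 pc; d₂ = 1/p₂ = 1/0.01526″ = 65.531 pc.
M₁ = m₁ − 5 log₁₀ d₁ + 5 = 3.92 − 11.5025 + 5 = -2.5825.
M₂ = 8.88 − 9.0822 + 5 = 4.7978.
L₁/L₂ = 10^(0.4(M₂ − M₁)) = 10^(0.4 × 7.3803) = 10^2.95212 = 895.61.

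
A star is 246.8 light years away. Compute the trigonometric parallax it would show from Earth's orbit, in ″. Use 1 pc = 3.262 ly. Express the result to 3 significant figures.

0.0132 ″

d = 246.8 ly ÷ 3.262 = 75.659 pc.
p = 1/d = 1/75.659 = 0.013217 arcsec.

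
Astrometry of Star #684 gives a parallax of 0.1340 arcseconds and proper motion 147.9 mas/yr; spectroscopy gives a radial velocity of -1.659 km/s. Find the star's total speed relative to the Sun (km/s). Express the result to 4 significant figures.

d = 1/p = 1/0.1340″ = 7.4627 pc.
μ = 147.9 mas/yr = 0.1479 ″/yr.
v_t = 4.740 μ d = 4.740 × 0.1479 × 7.4627 = 5.2317 km/s.
v = √(v_r² + v_t²) = √((-1.659)² + 5.2317²) = √30.123 = 5.4884 km/s.

5.488 km/s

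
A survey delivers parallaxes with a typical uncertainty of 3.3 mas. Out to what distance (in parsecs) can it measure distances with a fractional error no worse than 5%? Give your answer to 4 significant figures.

σ_d/d = σ_p/p, so the condition is σ_p/p ≤ 0.05, i.e. p ≥ σ_p/0.05.
p_min = 3.3/0.05 = 66 mas = 0.066 arcsec.
d_max = 1/p_min = 1/0.066 = 15.152 pc.

15.15 pc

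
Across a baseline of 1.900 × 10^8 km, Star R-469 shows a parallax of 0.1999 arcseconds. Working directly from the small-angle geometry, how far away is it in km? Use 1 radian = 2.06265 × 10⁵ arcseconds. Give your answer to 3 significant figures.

θ = 0.1999″ = 0.1999/206265 = 9.6914 × 10^-7 rad.
d = B/θ = (1.900 × 10^8) / (9.6914 × 10^-7) = 1.9605 × 10^14 km.

1.96 × 10^14 km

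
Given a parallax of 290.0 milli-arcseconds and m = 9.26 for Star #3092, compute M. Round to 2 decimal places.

d = 1/p = 1/0.2900″ = 3.4483 pc.
m − M = 5 log₁₀(3.4483) − 5 = 2.6880 − 5 = -2.3120.
M = m − (m − M) = 9.26 − (-2.3120) = 11.57.

M = 11.57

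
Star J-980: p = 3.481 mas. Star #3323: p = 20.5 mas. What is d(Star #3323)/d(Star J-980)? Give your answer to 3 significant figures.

Since d = 1/p, d_B/d_A = p_A/p_B.
= 3.481 / 20.5 = 0.1698.

0.170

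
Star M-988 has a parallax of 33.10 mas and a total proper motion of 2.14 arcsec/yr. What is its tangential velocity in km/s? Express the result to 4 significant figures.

306.5 km/s

d = 1/p = 1/0.03310″ = 30.211 pc.
v_t = 4.74 × μ × d = 4.74 × 2.14 × 30.211 = 306.45 km/s.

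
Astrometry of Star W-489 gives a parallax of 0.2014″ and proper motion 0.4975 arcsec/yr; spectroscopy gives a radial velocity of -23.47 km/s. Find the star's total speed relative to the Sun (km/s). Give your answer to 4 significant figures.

26.23 km/s

d = 1/p = 1/0.2014″ = 4.9652 pc.
v_t = 4.740 μ d = 4.740 × 0.4975 × 4.9652 = 11.709 km/s.
v = √(v_r² + v_t²) = √((-23.47)² + 11.709²) = √687.942 = 26.229 km/s.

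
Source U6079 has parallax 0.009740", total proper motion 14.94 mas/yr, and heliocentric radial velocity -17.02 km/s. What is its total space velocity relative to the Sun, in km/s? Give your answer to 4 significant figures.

d = 1/p = 1/0.009740″ = 102.67 pc.
μ = 14.94 mas/yr = 0.01494 ″/yr.
v_t = 4.740 μ d = 4.740 × 0.01494 × 102.67 = 7.2706 km/s.
v = √(v_r² + v_t²) = √((-17.02)² + 7.2706²) = √342.542 = 18.508 km/s.

18.51 km/s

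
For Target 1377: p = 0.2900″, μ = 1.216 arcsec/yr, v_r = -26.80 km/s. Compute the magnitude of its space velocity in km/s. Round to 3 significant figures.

33.4 km/s

d = 1/p = 1/0.2900″ = 3.4483 pc.
v_t = 4.740 μ d = 4.740 × 1.216 × 3.4483 = 19.875 km/s.
v = √(v_r² + v_t²) = √((-26.80)² + 19.875²) = √1113.26 = 33.366 km/s.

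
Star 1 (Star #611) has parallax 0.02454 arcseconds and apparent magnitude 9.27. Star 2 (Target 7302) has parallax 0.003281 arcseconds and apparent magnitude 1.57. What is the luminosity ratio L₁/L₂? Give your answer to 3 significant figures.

L₁/L₂ = 1.49 × 10^-5

d₁ = 1/p₁ = 1/0.02454″ = 40.75 pc; d₂ = 1/p₂ = 1/0.003281″ = 304.79 pc.
M₁ = m₁ − 5 log₁₀ d₁ + 5 = 9.27 − 8.0506 + 5 = 6.2194.
M₂ = 1.57 − 12.4200 + 5 = -5.8500.
L₁/L₂ = 10^(0.4(M₂ − M₁)) = 10^(0.4 × (-12.0694)) = 10^(-4.82776) = 0.000014868.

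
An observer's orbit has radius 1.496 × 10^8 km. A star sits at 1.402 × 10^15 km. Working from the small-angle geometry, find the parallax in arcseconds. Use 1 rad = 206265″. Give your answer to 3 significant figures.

0.0220 arcsec

θ ≈ B/d = (1.496 × 10^8) / (1.402 × 10^15) = 1.0670 × 10^-7 rad.
In arcseconds: 1.0670 × 10^-7 × 206265 = 0.022008″.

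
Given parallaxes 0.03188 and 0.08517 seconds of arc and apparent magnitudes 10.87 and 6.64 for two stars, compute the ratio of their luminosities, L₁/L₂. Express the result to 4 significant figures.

d₁ = 1/p₁ = 1/0.03188″ = 31.368 pc; d₂ = 1/p₂ = 1/0.08517″ = 11.741 pc.
M₁ = m₁ − 5 log₁₀ d₁ + 5 = 10.87 − 7.4824 + 5 = 8.3876.
M₂ = 6.64 − 5.3485 + 5 = 6.2915.
L₁/L₂ = 10^(0.4(M₂ − M₁)) = 10^(0.4 × (-2.0961)) = 10^(-0.83844) = 0.14506.

L₁/L₂ = 0.1451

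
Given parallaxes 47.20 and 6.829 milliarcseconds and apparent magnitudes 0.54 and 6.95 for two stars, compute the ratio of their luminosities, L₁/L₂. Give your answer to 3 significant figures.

d₁ = 1/p₁ = 1/0.04720″ = 21.186 pc; d₂ = 1/p₂ = 1/0.006829″ = 146.43 pc.
M₁ = m₁ − 5 log₁₀ d₁ + 5 = 0.54 − 6.6302 + 5 = -1.0902.
M₂ = 6.95 − 10.8282 + 5 = 1.1218.
L₁/L₂ = 10^(0.4(M₂ − M₁)) = 10^(0.4 × 2.2120) = 10^0.88480 = 7.6701.

L₁/L₂ = 7.67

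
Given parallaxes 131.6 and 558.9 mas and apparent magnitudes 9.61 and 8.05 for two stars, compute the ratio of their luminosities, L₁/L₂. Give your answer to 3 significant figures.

L₁/L₂ = 4.29

d₁ = 1/p₁ = 1/0.1316″ = 7.5988 pc; d₂ = 1/p₂ = 1/0.5589″ = 1.7892 pc.
M₁ = m₁ − 5 log₁₀ d₁ + 5 = 9.61 − 4.4037 + 5 = 10.2063.
M₂ = 8.05 − 1.2633 + 5 = 11.7867.
L₁/L₂ = 10^(0.4(M₂ − M₁)) = 10^(0.4 × 1.5804) = 10^0.63216 = 4.2871.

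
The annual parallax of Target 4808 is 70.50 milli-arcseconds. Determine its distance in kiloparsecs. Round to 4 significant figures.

p = 70.50 milli-arcseconds = 0.07050 arcsec.
d = 1/p = 1/0.07050 = 14.184 pc.
= 0.014184 kpc.

0.01418 kpc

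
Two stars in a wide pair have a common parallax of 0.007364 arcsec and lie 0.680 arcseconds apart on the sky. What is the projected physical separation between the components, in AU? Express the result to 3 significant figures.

d = 1/p = 1/0.007364″ = 135.8 pc.
At distance d (pc), an angle of θ arcsec spans θ·d AU: s = 0.680 × 135.8 = 92.344 AU.

92.3 AU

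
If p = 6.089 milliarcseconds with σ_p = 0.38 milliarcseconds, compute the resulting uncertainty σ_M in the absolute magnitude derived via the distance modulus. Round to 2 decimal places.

M = m − 5 log₁₀ d + 5 = m + 5 log₁₀ p + 5, so ∂M/∂p = 5/(p ln 10).
σ_M = (5/ln 10) · (σ_p/p) = 2.1715 × 0.38/6.089 = 2.1715 × 0.062408 = 0.13552.

σ_M = 0.14 mag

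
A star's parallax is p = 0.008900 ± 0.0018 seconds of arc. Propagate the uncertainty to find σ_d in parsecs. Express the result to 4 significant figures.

22.72 pc

d = 1/p, so σ_d = σ_p / p².
σ_d = 0.00180 / (0.008900)² = 0.00180 / 0.00007921 = 22.724 pc.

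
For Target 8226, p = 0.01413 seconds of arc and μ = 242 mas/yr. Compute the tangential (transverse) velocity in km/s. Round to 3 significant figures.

d = 1/p = 1/0.01413″ = 70.771 pc.
μ = 242 mas/yr = 0.242 ″/yr.
v_t = 4.74 × μ × d = 4.74 × 0.242 × 70.771 = 81.18 km/s.

81.2 km/s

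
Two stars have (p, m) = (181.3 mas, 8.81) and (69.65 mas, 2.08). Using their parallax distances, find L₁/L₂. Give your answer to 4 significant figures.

d₁ = 1/p₁ = 1/0.1813″ = 5.5157 pc; d₂ = 1/p₂ = 1/0.06965″ = 14.358 pc.
M₁ = m₁ − 5 log₁₀ d₁ + 5 = 8.81 − 3.7080 + 5 = 10.1020.
M₂ = 2.08 − 5.7855 + 5 = 1.2945.
L₁/L₂ = 10^(0.4(M₂ − M₁)) = 10^(0.4 × (-8.8075)) = 10^(-3.52300) = 0.00029992.

L₁/L₂ = 0.0002999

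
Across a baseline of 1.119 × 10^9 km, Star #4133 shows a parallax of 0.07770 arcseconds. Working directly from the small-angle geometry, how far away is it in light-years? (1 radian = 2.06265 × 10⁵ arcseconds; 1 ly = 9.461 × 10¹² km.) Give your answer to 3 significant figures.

314 ly

θ = 0.07770″ = 0.07770/206265 = 3.7670 × 10^-7 rad.
d = B/θ = (1.119 × 10^9) / (3.7670 × 10^-7) = 2.9705 × 10^15 km = (2.9705 × 10^15) / (9.461 × 10^12) ly = 313.97 ly.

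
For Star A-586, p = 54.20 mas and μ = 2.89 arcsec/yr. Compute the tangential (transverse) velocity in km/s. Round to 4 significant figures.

d = 1/p = 1/0.05420″ = 18.45 pc.
v_t = 4.74 × μ × d = 4.74 × 2.89 × 18.45 = 252.74 km/s.

252.7 km/s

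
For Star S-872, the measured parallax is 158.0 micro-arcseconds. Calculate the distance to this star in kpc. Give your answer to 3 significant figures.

6.33 kpc

p = 158.0 micro-arcseconds = 0.0001580 arcsec.
d = 1/p = 1/0.0001580 = 6329.1 pc.
= 6.3291 kpc.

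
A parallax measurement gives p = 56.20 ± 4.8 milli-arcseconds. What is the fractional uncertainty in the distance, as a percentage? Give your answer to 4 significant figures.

8.541%

For d = 1/p, |σ_d/d| = |σ_p/p|.
σ_p/p = 4.8 / 56.20 = 0.085409 = 8.5409%.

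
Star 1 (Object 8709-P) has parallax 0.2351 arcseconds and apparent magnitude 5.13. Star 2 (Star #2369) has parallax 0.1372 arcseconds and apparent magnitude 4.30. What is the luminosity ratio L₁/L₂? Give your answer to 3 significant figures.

L₁/L₂ = 0.159

d₁ = 1/p₁ = 1/0.2351″ = 4.2535 pc; d₂ = 1/p₂ = 1/0.1372″ = 7.2886 pc.
M₁ = m₁ − 5 log₁₀ d₁ + 5 = 5.13 − 3.1437 + 5 = 6.9863.
M₂ = 4.30 − 4.3132 + 5 = 4.9868.
L₁/L₂ = 10^(0.4(M₂ − M₁)) = 10^(0.4 × (-1.9995)) = 10^(-0.79980) = 0.15856.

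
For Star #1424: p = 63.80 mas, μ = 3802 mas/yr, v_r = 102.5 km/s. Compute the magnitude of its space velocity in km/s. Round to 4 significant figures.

300.5 km/s

d = 1/p = 1/0.06380″ = 15.674 pc.
μ = 3802 mas/yr = 3.802 ″/yr.
v_t = 4.740 μ d = 4.740 × 3.802 × 15.674 = 282.47 km/s.
v = √(v_r² + v_t²) = √(102.5² + 282.47²) = √90295.6 = 300.49 km/s.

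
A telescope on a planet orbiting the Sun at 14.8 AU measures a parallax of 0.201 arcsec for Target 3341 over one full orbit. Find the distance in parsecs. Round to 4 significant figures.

With baseline B (in AU) and parallax p (in arcsec), d = B/p parsecs.
d = 14.8 / 0.201 = 73.632 pc.

73.63 pc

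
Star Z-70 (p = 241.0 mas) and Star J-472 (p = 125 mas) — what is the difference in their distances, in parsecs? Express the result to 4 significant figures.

d_A = 1/0.2410″ = 4.1494 pc; d_B = 1/0.1250″ = 8 pc.
|d_B − d_A| = |8 − 4.1494| = 3.8506 pc.

3.851 pc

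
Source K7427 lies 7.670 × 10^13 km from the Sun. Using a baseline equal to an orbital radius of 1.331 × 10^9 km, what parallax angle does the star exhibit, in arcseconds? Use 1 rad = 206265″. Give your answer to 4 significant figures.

3.579 arcsec

θ ≈ B/d = (1.331 × 10^9) / (7.670 × 10^13) = 1.7353 × 10^-5 rad.
In arcseconds: 1.7353 × 10^-5 × 206265 = 3.5793″.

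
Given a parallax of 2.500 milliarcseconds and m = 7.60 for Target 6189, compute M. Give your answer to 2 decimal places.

M = -0.41

d = 1/p = 1/0.002500″ = 400 pc.
m − M = 5 log₁₀(400) − 5 = 13.0103 − 5 = 8.0103.
M = m − (m − M) = 7.60 − 8.0103 = -0.41.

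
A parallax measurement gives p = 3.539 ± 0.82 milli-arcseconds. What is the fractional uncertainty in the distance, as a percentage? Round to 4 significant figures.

23.17%

For d = 1/p, |σ_d/d| = |σ_p/p|.
σ_p/p = 0.82 / 3.539 = 0.2317 = 23.17%.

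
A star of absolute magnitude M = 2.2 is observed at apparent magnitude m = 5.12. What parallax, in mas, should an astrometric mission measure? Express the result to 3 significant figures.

26.1 mas

m − M = 5.12 − 2.2 = 2.92.
d = 10^((m−M)/5 + 1) = 10^1.584 = 38.371 pc.
p = 1/d = 1/38.371 = 0.026061 arcsec = 26.061 mas.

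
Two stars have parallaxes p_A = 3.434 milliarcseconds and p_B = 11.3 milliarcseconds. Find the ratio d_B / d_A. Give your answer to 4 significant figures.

0.3039

Since d = 1/p, d_B/d_A = p_A/p_B.
= 3.434 / 11.3 = 0.30389.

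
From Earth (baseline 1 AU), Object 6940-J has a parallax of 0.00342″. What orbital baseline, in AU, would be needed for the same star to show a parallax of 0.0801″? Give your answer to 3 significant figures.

23.4 AU

Parallax scales linearly with baseline: p ∝ B, so B = p_target / p_Earth × 1 AU.
B = 0.0801 / 0.00342 = 23.421 AU.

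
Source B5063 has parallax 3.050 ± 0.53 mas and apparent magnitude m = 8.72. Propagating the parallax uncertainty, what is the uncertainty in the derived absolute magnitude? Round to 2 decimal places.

M = m − 5 log₁₀ d + 5 = m + 5 log₁₀ p + 5, so ∂M/∂p = 5/(p ln 10).
σ_M = (5/ln 10) · (σ_p/p) = 2.1715 × 0.53/3.050 = 2.1715 × 0.17377 = 0.37734.

σ_M = 0.38 mag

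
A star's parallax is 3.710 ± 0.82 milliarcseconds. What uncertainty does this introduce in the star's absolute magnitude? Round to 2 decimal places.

M = m − 5 log₁₀ d + 5 = m + 5 log₁₀ p + 5, so ∂M/∂p = 5/(p ln 10).
σ_M = (5/ln 10) · (σ_p/p) = 2.1715 × 0.82/3.710 = 2.1715 × 0.22102 = 0.47994.

σ_M = 0.48 mag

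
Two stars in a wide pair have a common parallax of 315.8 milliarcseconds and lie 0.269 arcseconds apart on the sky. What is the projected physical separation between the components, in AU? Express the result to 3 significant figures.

0.852 AU

d = 1/p = 1/0.3158″ = 3.1666 pc.
At distance d (pc), an angle of θ arcsec spans θ·d AU: s = 0.269 × 3.1666 = 0.85182 AU.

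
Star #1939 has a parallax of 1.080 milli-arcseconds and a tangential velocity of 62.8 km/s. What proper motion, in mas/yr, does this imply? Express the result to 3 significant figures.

14.3 mas/yr

d = 1/p = 1/0.001080″ = 925.93 pc.
μ = v_t / (4.74 d) = 62.8 / (4.74 × 925.93) = 62.8 / 4388.9 = 0.014309 ″/yr = 14.309 mas/yr.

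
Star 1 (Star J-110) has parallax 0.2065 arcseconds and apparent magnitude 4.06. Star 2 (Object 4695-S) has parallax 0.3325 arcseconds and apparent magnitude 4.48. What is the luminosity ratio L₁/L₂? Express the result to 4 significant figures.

L₁/L₂ = 3.817

d₁ = 1/p₁ = 1/0.2065″ = 4.8426 pc; d₂ = 1/p₂ = 1/0.3325″ = 3.0075 pc.
M₁ = m₁ − 5 log₁₀ d₁ + 5 = 4.06 − 3.4254 + 5 = 5.6346.
M₂ = 4.48 − 2.3910 + 5 = 7.0890.
L₁/L₂ = 10^(0.4(M₂ − M₁)) = 10^(0.4 × 1.4544) = 10^0.58176 = 3.8173.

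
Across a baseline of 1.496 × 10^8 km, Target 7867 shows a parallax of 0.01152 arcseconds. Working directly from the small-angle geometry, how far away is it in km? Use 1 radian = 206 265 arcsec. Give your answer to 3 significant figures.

2.68 × 10^15 km

θ = 0.01152″ = 0.01152/206265 = 5.5850 × 10^-8 rad.
d = B/θ = (1.496 × 10^8) / (5.5850 × 10^-8) = 2.6786 × 10^15 km.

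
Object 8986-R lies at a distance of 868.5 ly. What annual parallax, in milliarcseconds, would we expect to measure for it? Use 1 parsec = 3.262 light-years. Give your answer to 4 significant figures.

d = 868.5 ly ÷ 3.262 = 266.25 pc.
p = 1/d = 1/266.25 = 0.0037559 arcsec.
= 0.0037559 × 1000 = 3.7559 mas.

3.756 mas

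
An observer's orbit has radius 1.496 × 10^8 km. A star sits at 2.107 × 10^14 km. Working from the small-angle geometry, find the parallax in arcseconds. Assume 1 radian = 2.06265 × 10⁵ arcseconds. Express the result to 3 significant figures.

θ ≈ B/d = (1.496 × 10^8) / (2.107 × 10^14) = 7.1001 × 10^-7 rad.
In arcseconds: 7.1001 × 10^-7 × 206265 = 0.14645″.

0.146 arcsec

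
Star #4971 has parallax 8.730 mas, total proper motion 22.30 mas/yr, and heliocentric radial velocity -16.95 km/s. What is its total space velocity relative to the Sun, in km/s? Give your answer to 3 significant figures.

d = 1/p = 1/0.008730″ = 114.55 pc.
μ = 22.30 mas/yr = 0.02230 ″/yr.
v_t = 4.740 μ d = 4.740 × 0.02230 × 114.55 = 12.108 km/s.
v = √(v_r² + v_t²) = √((-16.95)² + 12.108²) = √433.906 = 20.83 km/s.

20.8 km/s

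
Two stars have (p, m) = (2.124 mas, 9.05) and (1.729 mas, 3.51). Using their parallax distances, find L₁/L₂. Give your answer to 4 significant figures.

d₁ = 1/p₁ = 1/0.002124″ = 470.81 pc; d₂ = 1/p₂ = 1/0.001729″ = 578.37 pc.
M₁ = m₁ − 5 log₁₀ d₁ + 5 = 9.05 − 13.3642 + 5 = 0.6858.
M₂ = 3.51 − 13.8110 + 5 = -5.3010.
L₁/L₂ = 10^(0.4(M₂ − M₁)) = 10^(0.4 × (-5.9868)) = 10^(-2.39472) = 0.0040298.

L₁/L₂ = 0.004030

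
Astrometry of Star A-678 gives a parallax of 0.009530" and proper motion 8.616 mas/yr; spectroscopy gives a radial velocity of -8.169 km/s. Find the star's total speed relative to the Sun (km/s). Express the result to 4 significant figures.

9.225 km/s

d = 1/p = 1/0.009530″ = 104.93 pc.
μ = 8.616 mas/yr = 0.008616 ″/yr.
v_t = 4.740 μ d = 4.740 × 0.008616 × 104.93 = 4.2853 km/s.
v = √(v_r² + v_t²) = √((-8.169)² + 4.2853²) = √85.0964 = 9.2248 km/s.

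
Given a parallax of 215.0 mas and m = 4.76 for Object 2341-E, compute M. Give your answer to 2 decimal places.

d = 1/p = 1/0.2150″ = 4.6512 pc.
m − M = 5 log₁₀(4.6512) − 5 = 3.3378 − 5 = -1.6622.
M = m − (m − M) = 4.76 − (-1.6622) = 6.42.

M = 6.42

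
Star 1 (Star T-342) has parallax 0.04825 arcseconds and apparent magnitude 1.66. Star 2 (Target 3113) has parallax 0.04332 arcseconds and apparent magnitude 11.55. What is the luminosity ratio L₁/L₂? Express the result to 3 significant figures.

L₁/L₂ = 7280

d₁ = 1/p₁ = 1/0.04825″ = 20.725 pc; d₂ = 1/p₂ = 1/0.04332″ = 23.084 pc.
M₁ = m₁ − 5 log₁₀ d₁ + 5 = 1.66 − 6.5825 + 5 = 0.0775.
M₂ = 11.55 − 6.8166 + 5 = 9.7334.
L₁/L₂ = 10^(0.4(M₂ − M₁)) = 10^(0.4 × 9.6559) = 10^3.86236 = 7283.8.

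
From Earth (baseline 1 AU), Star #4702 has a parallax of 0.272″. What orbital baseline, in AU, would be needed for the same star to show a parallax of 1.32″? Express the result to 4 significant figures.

Parallax scales linearly with baseline: p ∝ B, so B = p_target / p_Earth × 1 AU.
B = 1.32 / 0.272 = 4.8529 AU.

4.853 AU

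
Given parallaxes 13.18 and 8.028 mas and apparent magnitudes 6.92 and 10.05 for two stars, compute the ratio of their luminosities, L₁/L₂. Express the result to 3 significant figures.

d₁ = 1/p₁ = 1/0.01318″ = 75.873 pc; d₂ = 1/p₂ = 1/0.008028″ = 124.56 pc.
M₁ = m₁ − 5 log₁₀ d₁ + 5 = 6.92 − 9.4004 + 5 = 2.5196.
M₂ = 10.05 − 10.4769 + 5 = 4.5731.
L₁/L₂ = 10^(0.4(M₂ − M₁)) = 10^(0.4 × 2.0535) = 10^0.82140 = 6.6283.

L₁/L₂ = 6.63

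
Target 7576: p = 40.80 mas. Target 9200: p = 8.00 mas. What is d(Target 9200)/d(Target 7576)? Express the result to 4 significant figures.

Since d = 1/p, d_B/d_A = p_A/p_B.
= 40.80 / 8.00 = 5.1.

5.100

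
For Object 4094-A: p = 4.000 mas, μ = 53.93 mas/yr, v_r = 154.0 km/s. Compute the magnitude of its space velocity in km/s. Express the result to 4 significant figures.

d = 1/p = 1/0.004000″ = 250 pc.
μ = 53.93 mas/yr = 0.05393 ″/yr.
v_t = 4.740 μ d = 4.740 × 0.05393 × 250 = 63.907 km/s.
v = √(v_r² + v_t²) = √(154.0² + 63.907²) = √27800.1 = 166.73 km/s.

166.7 km/s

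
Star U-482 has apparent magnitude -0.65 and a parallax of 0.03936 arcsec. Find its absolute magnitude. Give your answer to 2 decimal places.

d = 1/p = 1/0.03936″ = 25.407 pc.
m − M = 5 log₁₀(25.407) − 5 = 7.0248 − 5 = 2.0248.
M = m − (m − M) = -0.65 − 2.0248 = -2.67.

M = -2.67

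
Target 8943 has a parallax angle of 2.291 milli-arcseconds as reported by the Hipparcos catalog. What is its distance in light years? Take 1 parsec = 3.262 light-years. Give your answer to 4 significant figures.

p = 2.291 milli-arcseconds = 0.002291 arcsec.
d = 1/p = 1/0.002291 = 436.49 pc.
In light-years: 436.49 × 3.262 = 1423.8 ly.

1424 light years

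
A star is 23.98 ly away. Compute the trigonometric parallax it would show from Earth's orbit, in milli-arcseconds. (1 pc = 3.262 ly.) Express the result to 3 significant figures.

d = 23.98 ly ÷ 3.262 = 7.3513 pc.
p = 1/d = 1/7.3513 = 0.13603 arcsec.
= 0.13603 × 1000 = 136.03 mas.

136 mas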